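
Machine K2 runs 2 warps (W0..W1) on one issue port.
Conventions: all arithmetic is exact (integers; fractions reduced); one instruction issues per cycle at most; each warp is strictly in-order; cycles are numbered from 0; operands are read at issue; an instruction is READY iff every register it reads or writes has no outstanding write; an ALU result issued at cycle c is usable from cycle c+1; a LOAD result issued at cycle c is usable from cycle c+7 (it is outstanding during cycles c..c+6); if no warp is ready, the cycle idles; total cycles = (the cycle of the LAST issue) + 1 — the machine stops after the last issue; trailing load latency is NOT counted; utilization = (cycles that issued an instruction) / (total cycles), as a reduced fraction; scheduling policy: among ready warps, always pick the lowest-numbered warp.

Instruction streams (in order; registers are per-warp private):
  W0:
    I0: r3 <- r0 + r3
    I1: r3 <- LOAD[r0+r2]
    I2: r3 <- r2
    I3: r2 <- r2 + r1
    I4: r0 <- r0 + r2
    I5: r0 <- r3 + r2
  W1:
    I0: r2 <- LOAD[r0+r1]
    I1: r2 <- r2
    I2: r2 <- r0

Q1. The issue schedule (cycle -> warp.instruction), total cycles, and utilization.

cycle 0: W0.I0
cycle 1: W0.I1
cycle 2: W1.I0
cycle 3: idle
cycle 4: idle
cycle 5: idle
cycle 6: idle
cycle 7: idle
cycle 8: W0.I2
cycle 9: W0.I3
cycle 10: W0.I4
cycle 11: W0.I5
cycle 12: W1.I1
cycle 13: W1.I2

Answer: 14 cycles, utilization 9/14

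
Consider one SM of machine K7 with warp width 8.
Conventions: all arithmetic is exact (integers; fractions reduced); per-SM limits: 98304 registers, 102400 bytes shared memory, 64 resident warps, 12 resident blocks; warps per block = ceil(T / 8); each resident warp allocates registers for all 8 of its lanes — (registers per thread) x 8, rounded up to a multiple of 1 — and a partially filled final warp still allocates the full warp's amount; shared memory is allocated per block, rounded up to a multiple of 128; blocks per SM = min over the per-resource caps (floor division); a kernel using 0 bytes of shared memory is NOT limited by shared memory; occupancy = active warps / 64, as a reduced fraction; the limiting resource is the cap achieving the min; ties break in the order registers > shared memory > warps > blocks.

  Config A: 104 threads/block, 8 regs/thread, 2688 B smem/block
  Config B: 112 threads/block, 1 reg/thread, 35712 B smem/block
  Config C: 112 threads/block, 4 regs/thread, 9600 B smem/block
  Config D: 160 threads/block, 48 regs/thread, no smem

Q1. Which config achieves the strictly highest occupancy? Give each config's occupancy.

occupancies: A 13/16, B 7/16, C 7/8, D 15/16

Answer: D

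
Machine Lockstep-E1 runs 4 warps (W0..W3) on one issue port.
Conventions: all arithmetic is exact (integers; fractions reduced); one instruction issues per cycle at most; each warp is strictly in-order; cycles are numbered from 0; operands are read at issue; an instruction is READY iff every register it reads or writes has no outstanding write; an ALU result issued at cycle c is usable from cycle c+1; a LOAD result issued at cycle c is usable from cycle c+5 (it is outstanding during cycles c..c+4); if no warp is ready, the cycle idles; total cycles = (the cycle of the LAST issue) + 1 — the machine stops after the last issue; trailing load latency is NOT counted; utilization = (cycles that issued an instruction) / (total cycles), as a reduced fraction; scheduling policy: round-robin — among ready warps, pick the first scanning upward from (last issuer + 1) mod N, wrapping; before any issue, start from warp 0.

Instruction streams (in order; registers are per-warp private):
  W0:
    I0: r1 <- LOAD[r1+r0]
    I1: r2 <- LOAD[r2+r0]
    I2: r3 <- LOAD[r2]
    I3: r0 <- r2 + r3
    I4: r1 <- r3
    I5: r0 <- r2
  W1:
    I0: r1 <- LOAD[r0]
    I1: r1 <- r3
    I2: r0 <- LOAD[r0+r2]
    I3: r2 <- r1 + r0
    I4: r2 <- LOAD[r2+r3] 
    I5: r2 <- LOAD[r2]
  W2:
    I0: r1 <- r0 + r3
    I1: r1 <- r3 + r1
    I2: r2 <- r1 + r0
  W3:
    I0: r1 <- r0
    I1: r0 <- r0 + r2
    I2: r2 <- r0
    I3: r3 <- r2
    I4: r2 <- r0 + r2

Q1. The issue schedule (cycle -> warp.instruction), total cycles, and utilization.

cycle 0: W0.I0
cycle 1: W1.I0
cycle 2: W2.I0
cycle 3: W3.I0
cycle 4: W0.I1
cycle 5: W2.I1
cycle 6: W3.I1
cycle 7: W1.I1
cycle 8: W2.I2
cycle 9: W3.I2
cycle 10: W0.I2
cycle 11: W1.I2
cycle 12: W3.I3
cycle 13: W3.I4
cycle 14: idle
cycle 15: W0.I3
cycle 16: W1.I3
cycle 17: W0.I4
cycle 18: W1.I4
cycle 19: W0.I5
cycle 20: idle
cycle 21: idle
cycle 22: idle
cycle 23: W1.I5

Answer: 24 cycles, utilization 5/6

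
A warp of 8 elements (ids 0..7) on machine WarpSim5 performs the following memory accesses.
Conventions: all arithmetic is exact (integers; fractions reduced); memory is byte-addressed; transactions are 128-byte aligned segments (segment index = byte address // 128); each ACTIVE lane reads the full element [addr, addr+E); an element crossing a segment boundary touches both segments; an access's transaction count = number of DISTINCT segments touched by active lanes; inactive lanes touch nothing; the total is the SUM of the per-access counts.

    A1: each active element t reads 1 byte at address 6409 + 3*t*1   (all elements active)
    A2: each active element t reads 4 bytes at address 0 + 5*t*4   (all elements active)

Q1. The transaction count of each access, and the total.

A1: 1 transaction
A2: 2 transactions

Answer: 1,2; total 3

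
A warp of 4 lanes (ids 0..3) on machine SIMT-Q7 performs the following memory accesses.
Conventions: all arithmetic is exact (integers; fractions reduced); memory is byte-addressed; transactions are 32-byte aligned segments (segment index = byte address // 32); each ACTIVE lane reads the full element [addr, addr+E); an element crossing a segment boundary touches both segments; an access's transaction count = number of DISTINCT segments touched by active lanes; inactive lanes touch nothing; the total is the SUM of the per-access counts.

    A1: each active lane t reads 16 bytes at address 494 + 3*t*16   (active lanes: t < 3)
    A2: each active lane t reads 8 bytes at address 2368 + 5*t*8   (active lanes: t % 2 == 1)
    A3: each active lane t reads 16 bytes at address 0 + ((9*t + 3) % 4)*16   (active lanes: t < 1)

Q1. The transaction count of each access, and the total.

A1: 4 transactions
A2: 2 transactions
A3: 1 transaction

Answer: 4,2,1; total 7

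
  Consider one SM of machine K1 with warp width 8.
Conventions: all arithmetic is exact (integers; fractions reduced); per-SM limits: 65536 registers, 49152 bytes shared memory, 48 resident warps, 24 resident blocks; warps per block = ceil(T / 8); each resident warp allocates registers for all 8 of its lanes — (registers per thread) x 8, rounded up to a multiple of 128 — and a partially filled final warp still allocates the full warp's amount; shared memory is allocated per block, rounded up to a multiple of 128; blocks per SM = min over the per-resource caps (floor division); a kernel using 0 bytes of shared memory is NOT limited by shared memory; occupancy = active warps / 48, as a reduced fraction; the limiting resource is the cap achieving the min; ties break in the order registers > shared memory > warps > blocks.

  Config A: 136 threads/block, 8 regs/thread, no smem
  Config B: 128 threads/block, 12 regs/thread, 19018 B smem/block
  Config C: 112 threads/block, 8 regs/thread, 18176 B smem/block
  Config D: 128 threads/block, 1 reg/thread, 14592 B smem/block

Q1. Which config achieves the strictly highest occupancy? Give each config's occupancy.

occupancies: A 17/24, B 2/3, C 7/12, D 1

Answer: D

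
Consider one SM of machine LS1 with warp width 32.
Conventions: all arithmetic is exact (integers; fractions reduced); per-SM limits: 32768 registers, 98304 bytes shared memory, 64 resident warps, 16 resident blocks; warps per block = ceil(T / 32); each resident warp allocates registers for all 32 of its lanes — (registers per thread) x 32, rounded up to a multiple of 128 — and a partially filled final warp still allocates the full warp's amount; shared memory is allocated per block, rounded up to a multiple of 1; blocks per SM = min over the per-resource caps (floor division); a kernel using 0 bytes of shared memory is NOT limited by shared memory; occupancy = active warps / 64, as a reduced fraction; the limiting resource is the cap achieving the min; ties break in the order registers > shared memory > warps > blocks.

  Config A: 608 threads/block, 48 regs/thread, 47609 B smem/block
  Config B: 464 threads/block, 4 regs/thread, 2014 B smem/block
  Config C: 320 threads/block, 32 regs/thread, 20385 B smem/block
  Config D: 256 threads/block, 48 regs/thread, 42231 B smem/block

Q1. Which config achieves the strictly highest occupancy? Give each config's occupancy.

occupancies: A 19/64, B 15/16, C 15/32, D 1/4

Answer: B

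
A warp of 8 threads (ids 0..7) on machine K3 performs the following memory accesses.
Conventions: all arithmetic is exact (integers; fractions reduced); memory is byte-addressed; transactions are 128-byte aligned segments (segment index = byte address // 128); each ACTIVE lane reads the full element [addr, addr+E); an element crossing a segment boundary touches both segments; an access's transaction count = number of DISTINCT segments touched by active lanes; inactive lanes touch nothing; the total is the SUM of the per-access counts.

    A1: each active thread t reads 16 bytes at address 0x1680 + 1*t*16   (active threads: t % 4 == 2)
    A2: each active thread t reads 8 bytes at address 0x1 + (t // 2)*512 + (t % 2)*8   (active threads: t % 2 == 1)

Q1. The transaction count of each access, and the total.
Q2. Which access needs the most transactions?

A1: 1 transaction
A2: 4 transactions

Answer: 1,4; total 5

Answer: A2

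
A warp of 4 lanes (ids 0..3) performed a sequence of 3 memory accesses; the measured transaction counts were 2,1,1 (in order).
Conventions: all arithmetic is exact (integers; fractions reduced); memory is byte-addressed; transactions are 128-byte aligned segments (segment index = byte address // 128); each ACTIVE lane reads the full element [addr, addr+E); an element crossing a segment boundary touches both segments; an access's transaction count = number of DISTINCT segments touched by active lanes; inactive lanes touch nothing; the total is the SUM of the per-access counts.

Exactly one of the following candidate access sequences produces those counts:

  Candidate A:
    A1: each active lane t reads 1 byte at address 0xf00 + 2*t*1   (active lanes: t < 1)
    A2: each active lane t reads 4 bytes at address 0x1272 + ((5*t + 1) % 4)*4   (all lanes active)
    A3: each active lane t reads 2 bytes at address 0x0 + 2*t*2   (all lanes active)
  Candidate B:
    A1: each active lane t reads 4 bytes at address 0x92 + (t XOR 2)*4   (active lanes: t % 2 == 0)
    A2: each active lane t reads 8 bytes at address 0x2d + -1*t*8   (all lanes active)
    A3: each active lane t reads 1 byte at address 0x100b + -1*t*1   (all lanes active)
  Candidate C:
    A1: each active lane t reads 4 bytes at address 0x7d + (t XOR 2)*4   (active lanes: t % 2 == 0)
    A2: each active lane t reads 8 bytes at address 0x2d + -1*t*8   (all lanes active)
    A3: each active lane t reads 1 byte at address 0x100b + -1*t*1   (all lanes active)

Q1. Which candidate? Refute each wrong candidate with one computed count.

A: A1 gives 1 transaction, not 2
B: A1 gives 1 transaction, not 2
C: all counts match (2,1,1)

Answer: C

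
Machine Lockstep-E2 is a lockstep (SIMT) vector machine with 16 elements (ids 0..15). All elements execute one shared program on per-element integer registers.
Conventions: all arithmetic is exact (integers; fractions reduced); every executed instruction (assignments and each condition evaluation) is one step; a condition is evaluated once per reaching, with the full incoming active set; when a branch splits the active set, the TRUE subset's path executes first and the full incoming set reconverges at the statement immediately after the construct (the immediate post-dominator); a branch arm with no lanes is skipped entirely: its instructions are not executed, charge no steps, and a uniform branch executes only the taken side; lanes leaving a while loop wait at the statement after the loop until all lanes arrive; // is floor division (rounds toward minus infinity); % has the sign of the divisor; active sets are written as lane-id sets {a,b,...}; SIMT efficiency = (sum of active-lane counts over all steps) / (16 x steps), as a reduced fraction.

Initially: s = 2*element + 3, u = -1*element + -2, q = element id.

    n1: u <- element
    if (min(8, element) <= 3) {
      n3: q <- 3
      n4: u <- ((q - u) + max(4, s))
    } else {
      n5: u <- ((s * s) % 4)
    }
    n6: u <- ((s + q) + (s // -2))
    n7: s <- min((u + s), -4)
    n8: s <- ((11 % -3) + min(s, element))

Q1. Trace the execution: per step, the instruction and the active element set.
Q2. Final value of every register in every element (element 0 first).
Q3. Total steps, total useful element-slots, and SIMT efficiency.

step 0: u <- element                 {0,1,2,3,4,5,6,7,8,9,10,11,12,13,14,15}
step 1: eval (min(8, element) <= 3)  {0,1,2,3,4,5,6,7,8,9,10,11,12,13,14,15}
step 2: q <- 3                       {0,1,2,3}
step 3: u <- ((q - u) + max(4, s))   {0,1,2,3}
step 4: u <- ((s * s) % 4)           {4,5,6,7,8,9,10,11,12,13,14,15}
step 5: u <- ((s + q) + (s // -2))   {0,1,2,3,4,5,6,7,8,9,10,11,12,13,14,15}
step 6: s <- min((u + s), -4)        {0,1,2,3,4,5,6,7,8,9,10,11,12,13,14,15}
step 7: s <- ((11 % -3) + min(s, element)) {0,1,2,3,4,5,6,7,8,9,10,11,12,13,14,15}

Answer: 8 steps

s: -5,-5,-5,-5,-5,-5,-5,-5,-5,-5,-5,-5,-5,-5,-5,-5
u: 4,5,6,7,9,11,13,15,17,19,21,23,25,27,29,31
q: 3,3,3,3,4,5,6,7,8,9,10,11,12,13,14,15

steps = 8; useful = 100; efficiency = 100/128 = 25/32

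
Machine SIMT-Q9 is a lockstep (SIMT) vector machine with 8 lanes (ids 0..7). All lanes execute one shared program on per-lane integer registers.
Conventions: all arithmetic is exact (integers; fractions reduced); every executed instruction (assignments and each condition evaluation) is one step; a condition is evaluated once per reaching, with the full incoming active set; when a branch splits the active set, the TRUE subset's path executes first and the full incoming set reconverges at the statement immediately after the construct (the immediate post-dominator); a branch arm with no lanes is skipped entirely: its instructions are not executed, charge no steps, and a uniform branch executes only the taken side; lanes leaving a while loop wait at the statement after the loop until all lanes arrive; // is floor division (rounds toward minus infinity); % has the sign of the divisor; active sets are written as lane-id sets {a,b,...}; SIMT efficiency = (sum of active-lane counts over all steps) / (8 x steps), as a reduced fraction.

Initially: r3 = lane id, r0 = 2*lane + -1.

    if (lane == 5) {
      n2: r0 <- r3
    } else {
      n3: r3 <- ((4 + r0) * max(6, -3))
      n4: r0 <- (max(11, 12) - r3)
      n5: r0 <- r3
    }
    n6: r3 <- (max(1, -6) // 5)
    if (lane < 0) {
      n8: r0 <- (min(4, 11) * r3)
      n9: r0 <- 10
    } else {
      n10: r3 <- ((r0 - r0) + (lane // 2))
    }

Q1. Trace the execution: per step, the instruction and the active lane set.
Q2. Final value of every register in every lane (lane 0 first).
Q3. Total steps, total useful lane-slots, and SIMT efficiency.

step 0: eval (lane == 5)             {0,1,2,3,4,5,6,7}
step 1: r0 <- r3                     {5}
step 2: r3 <- ((4 + r0) * max(6, -3)) {0,1,2,3,4,6,7}
step 3: r0 <- (max(11, 12) - r3)     {0,1,2,3,4,6,7}
step 4: r0 <- r3                     {0,1,2,3,4,6,7}
step 5: r3 <- (max(1, -6) // 5)      {0,1,2,3,4,5,6,7}
step 6: eval (lane < 0)              {0,1,2,3,4,5,6,7}
step 7: r3 <- ((r0 - r0) + (lane // 2)) {0,1,2,3,4,5,6,7}

Answer: 8 steps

r3: 0,0,1,1,2,2,3,3
r0: 18,30,42,54,66,5,90,102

steps = 8; useful = 54; efficiency = 54/64 = 27/32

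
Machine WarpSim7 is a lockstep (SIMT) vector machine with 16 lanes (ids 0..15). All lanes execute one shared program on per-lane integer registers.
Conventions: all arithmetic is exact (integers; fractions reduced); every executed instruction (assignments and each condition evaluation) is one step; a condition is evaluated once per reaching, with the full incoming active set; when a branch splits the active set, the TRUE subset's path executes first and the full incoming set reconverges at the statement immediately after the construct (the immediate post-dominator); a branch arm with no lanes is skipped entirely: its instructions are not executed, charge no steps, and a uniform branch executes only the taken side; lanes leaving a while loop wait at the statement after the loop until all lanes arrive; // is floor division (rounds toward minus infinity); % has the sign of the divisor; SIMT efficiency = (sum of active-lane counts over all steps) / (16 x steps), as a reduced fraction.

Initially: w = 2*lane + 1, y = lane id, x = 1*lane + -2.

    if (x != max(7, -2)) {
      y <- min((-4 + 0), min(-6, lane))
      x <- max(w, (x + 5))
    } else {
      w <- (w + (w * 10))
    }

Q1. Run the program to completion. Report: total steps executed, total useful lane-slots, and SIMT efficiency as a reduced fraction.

Answer: 4 steps, 47 useful, 47/64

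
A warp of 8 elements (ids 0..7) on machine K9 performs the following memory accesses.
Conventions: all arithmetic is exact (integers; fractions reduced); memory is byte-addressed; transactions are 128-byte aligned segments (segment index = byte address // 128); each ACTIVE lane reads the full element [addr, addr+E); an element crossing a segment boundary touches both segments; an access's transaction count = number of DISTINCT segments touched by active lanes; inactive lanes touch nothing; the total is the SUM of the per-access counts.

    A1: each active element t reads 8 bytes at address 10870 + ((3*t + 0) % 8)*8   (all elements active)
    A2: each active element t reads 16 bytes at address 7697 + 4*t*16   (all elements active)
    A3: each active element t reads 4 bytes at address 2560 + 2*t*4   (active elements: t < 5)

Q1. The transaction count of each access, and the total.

A1: 2 transactions
A2: 4 transactions
A3: 1 transaction

Answer: 2,4,1; total 7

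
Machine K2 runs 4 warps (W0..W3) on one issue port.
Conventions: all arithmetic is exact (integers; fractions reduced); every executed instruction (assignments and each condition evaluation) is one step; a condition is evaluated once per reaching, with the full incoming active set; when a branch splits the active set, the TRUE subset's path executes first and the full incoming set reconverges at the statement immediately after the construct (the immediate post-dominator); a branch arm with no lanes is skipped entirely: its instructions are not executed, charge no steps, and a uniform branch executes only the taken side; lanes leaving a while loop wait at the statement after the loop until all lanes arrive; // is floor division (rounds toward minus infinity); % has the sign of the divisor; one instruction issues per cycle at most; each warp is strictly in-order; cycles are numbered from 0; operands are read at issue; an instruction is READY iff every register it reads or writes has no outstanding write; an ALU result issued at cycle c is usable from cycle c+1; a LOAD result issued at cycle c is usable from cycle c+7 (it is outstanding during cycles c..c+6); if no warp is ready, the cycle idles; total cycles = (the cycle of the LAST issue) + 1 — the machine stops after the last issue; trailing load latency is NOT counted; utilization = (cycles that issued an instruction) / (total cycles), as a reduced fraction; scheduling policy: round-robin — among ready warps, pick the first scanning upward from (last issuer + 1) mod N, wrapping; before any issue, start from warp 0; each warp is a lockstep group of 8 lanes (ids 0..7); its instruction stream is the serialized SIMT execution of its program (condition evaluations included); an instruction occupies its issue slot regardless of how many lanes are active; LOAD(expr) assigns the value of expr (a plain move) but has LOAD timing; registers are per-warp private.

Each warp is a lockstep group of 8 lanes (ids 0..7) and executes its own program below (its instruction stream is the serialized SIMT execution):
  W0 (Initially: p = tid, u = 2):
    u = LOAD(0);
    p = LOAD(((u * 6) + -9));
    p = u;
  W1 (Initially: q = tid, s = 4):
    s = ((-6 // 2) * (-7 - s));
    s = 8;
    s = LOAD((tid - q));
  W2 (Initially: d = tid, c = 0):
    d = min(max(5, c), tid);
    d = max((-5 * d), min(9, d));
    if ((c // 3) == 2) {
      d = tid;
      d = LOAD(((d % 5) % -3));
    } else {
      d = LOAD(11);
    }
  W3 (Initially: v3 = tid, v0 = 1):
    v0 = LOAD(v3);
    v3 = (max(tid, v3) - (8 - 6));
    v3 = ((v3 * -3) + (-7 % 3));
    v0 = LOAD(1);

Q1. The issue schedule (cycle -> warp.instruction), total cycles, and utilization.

cycle 0: W0.I0
cycle 1: W1.I0
cycle 2: W2.I0
cycle 3: W3.I0
cycle 4: W1.I1
cycle 5: W2.I1
cycle 6: W3.I1
cycle 7: W0.I1
cycle 8: W1.I2
cycle 9: W2.I2
cycle 10: W3.I2
cycle 11: W2.I3
cycle 12: W3.I3
cycle 13: idle
cycle 14: W0.I2

Answer: 15 cycles, utilization 14/15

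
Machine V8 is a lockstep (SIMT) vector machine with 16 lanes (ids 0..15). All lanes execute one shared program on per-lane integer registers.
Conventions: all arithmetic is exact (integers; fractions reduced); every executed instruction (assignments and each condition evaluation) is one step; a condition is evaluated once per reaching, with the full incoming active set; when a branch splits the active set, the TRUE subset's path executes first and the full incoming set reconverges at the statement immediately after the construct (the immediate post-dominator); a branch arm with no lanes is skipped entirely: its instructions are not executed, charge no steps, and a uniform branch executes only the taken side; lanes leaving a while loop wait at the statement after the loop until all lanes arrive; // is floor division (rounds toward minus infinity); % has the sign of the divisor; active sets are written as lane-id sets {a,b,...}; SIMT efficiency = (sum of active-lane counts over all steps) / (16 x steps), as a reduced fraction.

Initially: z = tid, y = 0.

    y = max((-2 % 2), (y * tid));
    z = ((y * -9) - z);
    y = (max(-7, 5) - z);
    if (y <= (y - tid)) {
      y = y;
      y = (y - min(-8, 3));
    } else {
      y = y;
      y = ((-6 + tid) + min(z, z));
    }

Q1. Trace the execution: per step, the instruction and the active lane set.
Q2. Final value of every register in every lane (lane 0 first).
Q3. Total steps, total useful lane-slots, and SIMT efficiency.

step 0: y <- max((-2 % 2), (y * tid)) {0,1,2,3,4,5,6,7,8,9,10,11,12,13,14,15}
step 1: z <- ((y * -9) - z)          {0,1,2,3,4,5,6,7,8,9,10,11,12,13,14,15}
step 2: y <- (max(-7, 5) - z)        {0,1,2,3,4,5,6,7,8,9,10,11,12,13,14,15}
step 3: eval (y <= (y - tid))        {0,1,2,3,4,5,6,7,8,9,10,11,12,13,14,15}
step 4: y <- y                       {0}
step 5: y <- (y - min(-8, 3))        {0}
step 6: y <- y                       {1,2,3,4,5,6,7,8,9,10,11,12,13,14,15}
step 7: y <- ((-6 + tid) + min(z, z)) {1,2,3,4,5,6,7,8,9,10,11,12,13,14,15}

Answer: 8 steps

z: 0,-1,-2,-3,-4,-5,-6,-7,-8,-9,-10,-11,-12,-13,-14,-15
y: 13,-6,-6,-6,-6,-6,-6,-6,-6,-6,-6,-6,-6,-6,-6,-6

steps = 8; useful = 96; efficiency = 96/128 = 3/4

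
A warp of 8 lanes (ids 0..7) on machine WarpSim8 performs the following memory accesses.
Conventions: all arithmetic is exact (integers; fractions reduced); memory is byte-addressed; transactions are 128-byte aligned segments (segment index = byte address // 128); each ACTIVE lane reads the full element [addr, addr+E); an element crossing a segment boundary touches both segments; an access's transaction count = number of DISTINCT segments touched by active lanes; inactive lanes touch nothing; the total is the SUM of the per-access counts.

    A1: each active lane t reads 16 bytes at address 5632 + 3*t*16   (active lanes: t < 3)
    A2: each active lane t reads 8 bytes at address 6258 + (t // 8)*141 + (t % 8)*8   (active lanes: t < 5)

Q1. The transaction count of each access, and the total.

A1: 1 transaction
A2: 2 transactions

Answer: 1,2; total 3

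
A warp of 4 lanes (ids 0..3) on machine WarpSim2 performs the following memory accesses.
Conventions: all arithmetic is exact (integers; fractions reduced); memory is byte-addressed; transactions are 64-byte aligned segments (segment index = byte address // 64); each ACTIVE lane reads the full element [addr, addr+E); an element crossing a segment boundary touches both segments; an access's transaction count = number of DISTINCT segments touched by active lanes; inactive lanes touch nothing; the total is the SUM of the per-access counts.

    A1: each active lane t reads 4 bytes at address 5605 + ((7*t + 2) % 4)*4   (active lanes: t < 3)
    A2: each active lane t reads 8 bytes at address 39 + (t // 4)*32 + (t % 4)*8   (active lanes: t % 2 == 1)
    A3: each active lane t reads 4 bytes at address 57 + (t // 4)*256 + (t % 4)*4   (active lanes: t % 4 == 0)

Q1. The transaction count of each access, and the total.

A1: 1 transaction
A2: 2 transactions
A3: 1 transaction

Answer: 1,2,1; total 4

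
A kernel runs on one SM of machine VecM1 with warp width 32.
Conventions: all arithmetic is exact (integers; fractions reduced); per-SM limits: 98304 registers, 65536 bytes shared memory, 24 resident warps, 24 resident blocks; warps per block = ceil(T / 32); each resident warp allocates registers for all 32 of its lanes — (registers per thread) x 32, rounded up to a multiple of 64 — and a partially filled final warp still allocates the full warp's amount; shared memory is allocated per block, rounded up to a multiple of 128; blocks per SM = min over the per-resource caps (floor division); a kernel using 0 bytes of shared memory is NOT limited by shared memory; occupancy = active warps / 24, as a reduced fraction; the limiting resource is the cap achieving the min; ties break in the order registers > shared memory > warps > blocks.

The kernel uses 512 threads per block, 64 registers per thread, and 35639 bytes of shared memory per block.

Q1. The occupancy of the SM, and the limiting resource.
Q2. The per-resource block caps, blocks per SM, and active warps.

Answer: occupancy 2/3, limited by shared memory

registers: 3 blocks
shared memory: 1 block
warps: 1 block
blocks: 24 blocks

Answer: 1 block, 16 active warps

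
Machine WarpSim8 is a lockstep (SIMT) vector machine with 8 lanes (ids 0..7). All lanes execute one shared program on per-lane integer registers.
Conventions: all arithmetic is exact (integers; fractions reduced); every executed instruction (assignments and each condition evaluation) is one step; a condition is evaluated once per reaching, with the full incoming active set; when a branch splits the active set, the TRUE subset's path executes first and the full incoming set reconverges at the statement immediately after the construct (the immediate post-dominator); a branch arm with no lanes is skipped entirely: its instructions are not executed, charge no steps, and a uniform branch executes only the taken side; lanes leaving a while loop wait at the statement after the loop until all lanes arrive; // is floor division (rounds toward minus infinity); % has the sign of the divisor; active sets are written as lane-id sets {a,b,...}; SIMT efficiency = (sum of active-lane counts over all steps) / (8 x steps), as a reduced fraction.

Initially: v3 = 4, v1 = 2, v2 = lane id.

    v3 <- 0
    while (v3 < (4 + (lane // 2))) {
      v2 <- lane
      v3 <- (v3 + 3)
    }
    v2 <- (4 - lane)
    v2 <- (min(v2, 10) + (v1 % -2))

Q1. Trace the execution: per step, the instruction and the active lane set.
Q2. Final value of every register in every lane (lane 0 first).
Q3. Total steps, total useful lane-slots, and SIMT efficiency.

step 0: v3 <- 0                      {0,1,2,3,4,5,6,7}
step 1: eval (v3 < (4 + (lane // 2))) {0,1,2,3,4,5,6,7}
step 2: v2 <- lane                   {0,1,2,3,4,5,6,7}
step 3: v3 <- (v3 + 3)               {0,1,2,3,4,5,6,7}
step 4: eval (v3 < (4 + (lane // 2))) {0,1,2,3,4,5,6,7}
step 5: v2 <- lane                   {0,1,2,3,4,5,6,7}
step 6: v3 <- (v3 + 3)               {0,1,2,3,4,5,6,7}
step 7: eval (v3 < (4 + (lane // 2))) {0,1,2,3,4,5,6,7}
step 8: v2 <- lane                   {6,7}
step 9: v3 <- (v3 + 3)               {6,7}
step 10: eval (v3 < (4 + (lane // 2))) {6,7}
step 11: v2 <- (4 - lane)             {0,1,2,3,4,5,6,7}
step 12: v2 <- (min(v2, 10) + (v1 % -2)) {0,1,2,3,4,5,6,7}

Answer: 13 steps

v3: 6,6,6,6,6,6,9,9
v1: 2,2,2,2,2,2,2,2
v2: 4,3,2,1,0,-1,-2,-3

steps = 13; useful = 86; efficiency = 86/104 = 43/52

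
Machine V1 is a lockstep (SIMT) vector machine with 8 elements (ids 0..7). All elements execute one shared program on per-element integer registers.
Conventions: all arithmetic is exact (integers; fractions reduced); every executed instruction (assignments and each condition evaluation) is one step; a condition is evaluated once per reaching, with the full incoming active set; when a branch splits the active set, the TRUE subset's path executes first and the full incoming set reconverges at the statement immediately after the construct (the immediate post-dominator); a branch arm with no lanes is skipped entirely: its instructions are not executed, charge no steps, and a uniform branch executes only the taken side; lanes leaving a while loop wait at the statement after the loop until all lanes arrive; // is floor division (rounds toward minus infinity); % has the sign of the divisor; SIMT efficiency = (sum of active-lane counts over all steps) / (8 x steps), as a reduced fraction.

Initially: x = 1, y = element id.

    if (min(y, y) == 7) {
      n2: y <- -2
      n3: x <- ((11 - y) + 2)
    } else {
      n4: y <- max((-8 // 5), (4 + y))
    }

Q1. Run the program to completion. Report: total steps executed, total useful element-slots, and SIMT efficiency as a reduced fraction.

Answer: 4 steps, 17 useful, 17/32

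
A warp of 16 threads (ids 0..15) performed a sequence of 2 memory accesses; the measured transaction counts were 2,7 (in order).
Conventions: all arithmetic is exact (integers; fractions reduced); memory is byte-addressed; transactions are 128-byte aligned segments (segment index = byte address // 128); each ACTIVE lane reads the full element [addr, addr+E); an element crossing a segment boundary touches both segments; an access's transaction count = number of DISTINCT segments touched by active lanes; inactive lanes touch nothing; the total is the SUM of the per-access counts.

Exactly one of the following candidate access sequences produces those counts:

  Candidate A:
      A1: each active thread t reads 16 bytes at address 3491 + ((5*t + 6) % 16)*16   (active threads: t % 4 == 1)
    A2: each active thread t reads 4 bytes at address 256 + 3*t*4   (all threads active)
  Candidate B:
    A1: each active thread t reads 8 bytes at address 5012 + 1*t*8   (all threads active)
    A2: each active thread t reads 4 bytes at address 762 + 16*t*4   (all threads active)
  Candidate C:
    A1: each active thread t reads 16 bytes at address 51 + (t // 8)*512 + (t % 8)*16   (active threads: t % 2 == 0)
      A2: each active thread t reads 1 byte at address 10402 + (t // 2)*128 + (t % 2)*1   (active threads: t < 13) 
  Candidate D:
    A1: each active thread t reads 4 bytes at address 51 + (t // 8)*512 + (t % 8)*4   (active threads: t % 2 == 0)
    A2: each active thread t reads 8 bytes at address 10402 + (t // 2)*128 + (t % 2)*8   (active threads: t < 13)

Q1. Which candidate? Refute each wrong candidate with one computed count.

A: A1 gives 3 transactions, not 2
B: A2 gives 9 transactions, not 7
C: A1 gives 4 transactions, not 2
D: all counts match (2,7)

Answer: D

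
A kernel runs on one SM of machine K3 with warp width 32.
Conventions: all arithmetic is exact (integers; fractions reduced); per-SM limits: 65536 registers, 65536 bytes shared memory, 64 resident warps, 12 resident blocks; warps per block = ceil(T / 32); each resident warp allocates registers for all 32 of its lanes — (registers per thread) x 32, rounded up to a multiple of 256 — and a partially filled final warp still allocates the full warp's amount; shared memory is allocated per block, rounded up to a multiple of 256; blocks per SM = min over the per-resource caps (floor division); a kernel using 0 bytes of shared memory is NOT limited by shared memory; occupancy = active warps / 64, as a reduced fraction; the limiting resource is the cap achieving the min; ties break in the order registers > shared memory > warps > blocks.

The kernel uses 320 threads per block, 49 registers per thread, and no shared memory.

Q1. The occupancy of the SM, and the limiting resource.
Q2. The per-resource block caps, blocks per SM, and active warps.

Answer: occupancy 15/32, limited by registers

registers: 3 blocks
shared memory: no limit (kernel uses none)
warps: 6 blocks
blocks: 12 blocks

Answer: 3 blocks, 30 active warps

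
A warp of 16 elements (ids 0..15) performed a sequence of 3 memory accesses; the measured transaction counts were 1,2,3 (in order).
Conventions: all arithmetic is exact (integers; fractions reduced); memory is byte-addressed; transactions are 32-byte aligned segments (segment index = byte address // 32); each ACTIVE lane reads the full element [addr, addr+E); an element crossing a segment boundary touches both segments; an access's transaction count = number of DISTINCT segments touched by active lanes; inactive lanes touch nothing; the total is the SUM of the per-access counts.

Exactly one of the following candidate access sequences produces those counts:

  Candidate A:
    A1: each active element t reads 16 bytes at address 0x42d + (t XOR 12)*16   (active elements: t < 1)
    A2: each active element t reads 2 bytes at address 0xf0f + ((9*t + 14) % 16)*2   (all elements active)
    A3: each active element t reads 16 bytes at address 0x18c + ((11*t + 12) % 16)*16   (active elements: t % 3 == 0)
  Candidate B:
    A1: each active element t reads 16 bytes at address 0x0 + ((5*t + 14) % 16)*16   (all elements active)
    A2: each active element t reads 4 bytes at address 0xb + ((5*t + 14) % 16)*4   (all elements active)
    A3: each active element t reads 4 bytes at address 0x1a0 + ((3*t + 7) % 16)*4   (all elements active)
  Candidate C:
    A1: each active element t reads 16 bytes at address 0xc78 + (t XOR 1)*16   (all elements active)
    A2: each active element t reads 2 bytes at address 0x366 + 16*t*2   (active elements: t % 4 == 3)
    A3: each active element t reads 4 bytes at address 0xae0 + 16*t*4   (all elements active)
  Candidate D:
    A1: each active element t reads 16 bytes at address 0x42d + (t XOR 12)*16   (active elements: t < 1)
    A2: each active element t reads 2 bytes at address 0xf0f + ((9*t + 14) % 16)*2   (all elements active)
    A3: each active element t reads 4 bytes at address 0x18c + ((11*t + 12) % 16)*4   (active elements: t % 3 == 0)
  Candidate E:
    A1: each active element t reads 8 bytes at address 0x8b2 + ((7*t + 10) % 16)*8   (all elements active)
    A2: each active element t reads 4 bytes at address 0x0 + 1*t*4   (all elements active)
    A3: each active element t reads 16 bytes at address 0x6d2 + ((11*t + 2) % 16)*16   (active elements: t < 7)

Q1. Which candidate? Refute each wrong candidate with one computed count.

A: A3 gives 5 transactions, not 3
B: A1 gives 8 transactions, not 1
C: A1 gives 9 transactions, not 1
E: A1 gives 5 transactions, not 1
D: all counts match (1,2,3)

Answer: D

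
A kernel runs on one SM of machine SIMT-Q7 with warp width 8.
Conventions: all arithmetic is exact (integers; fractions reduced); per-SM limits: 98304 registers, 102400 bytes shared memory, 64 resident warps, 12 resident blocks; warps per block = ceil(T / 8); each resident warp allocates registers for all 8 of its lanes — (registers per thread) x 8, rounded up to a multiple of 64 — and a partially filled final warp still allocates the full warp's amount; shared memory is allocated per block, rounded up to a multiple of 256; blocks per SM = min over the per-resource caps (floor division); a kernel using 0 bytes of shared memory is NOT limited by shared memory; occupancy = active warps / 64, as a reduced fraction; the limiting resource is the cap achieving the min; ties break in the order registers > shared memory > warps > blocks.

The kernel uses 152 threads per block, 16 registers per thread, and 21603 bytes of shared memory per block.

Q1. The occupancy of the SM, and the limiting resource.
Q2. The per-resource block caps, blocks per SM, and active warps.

Answer: occupancy 57/64, limited by warps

registers: 40 blocks
shared memory: 4 blocks
warps: 3 blocks
blocks: 12 blocks

Answer: 3 blocks, 57 active warps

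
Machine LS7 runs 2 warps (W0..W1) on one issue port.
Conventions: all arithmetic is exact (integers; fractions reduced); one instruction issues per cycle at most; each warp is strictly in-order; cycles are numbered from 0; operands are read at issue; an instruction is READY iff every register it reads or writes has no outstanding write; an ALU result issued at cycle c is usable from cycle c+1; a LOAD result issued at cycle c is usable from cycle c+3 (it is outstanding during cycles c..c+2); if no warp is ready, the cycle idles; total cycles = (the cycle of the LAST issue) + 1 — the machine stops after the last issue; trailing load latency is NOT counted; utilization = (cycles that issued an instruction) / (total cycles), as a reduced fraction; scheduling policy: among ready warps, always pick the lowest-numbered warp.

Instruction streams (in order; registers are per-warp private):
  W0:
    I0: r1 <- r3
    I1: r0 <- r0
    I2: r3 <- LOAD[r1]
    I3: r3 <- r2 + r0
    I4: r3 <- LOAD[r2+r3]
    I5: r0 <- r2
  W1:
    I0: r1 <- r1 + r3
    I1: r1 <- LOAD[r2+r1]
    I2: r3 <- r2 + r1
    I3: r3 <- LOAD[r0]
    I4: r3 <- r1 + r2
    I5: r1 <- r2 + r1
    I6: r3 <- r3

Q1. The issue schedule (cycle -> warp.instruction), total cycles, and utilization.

cycle 0: W0.I0
cycle 1: W0.I1
cycle 2: W0.I2
cycle 3: W1.I0
cycle 4: W1.I1
cycle 5: W0.I3
cycle 6: W0.I4
cycle 7: W0.I5
cycle 8: W1.I2
cycle 9: W1.I3
cycle 10: idle
cycle 11: idle
cycle 12: W1.I4
cycle 13: W1.I5
cycle 14: W1.I6

Answer: 15 cycles, utilization 13/15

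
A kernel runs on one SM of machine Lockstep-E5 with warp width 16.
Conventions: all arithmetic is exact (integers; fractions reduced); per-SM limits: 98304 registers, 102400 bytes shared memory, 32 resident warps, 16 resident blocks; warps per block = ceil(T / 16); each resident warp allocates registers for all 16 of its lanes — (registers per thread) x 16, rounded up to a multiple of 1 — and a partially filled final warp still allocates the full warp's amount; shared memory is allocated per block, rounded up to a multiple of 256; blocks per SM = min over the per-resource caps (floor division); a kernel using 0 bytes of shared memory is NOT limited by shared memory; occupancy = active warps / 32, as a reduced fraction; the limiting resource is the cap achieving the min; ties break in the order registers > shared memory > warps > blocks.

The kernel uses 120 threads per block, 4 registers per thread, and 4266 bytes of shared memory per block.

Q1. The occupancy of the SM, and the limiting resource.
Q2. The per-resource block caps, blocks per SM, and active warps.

Answer: occupancy 1, limited by warps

registers: 192 blocks
shared memory: 23 blocks
warps: 4 blocks
blocks: 16 blocks

Answer: 4 blocks, 32 active warps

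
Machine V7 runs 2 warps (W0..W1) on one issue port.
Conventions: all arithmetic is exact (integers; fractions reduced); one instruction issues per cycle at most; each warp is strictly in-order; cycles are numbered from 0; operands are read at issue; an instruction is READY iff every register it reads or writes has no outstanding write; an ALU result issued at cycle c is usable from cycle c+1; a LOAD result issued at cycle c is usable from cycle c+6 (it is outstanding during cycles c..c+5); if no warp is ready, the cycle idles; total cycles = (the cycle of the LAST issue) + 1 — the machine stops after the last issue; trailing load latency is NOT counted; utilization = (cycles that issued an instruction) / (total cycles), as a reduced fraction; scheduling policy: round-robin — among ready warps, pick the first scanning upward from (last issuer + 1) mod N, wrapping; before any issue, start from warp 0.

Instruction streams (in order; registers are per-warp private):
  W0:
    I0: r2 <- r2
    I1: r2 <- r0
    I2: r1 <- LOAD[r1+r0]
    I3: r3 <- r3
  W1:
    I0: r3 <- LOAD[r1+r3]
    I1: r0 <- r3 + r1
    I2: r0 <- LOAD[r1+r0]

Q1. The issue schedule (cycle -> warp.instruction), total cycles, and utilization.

cycle 0: W0.I0
cycle 1: W1.I0
cycle 2: W0.I1
cycle 3: W0.I2
cycle 4: W0.I3
cycle 5: idle
cycle 6: idle
cycle 7: W1.I1
cycle 8: W1.I2

Answer: 9 cycles, utilization 7/9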